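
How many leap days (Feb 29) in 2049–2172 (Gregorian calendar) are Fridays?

5

Leap years in 2049–2172: 30 of them.
Feb 29 weekday advances by 5 (mod 7) from one leap year to the next four years later (or differs when a century non-leap intervenes).
Leap-day weekdays: 2052:Thu 2056:Tue 2060:Sun 2064:Fri✓ 2068:Wed 2072:Mon 2076:Sat 2080:Thu 2084:Tue 2088:Sun 2092:Fri✓ 2096:Wed 2104:Fri✓ …(4 more)… 2124:Tue 2128:Sun 2132:Fri✓ 2136:Wed 2140:Mon 2144:Sat 2148:Thu 2152:Tue 2156:Sun 2160:Fri✓ 2164:Wed 2168:Mon 2172:Sat
Friday: 2064, 2092, 2104, 2132, 2160 → 5.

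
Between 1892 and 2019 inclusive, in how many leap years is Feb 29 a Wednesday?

4

Leap years in 1892–2019: 31 of them.
Feb 29 weekday advances by 5 (mod 7) from one leap year to the next four years later (or differs when a century non-leap intervenes).
Leap-day weekdays: 1892:Mon 1896:Sat 1904:Mon 1908:Sat 1912:Thu 1916:Tue 1920:Sun 1924:Fri 1928:Wed✓ 1932:Mon 1936:Sat 1940:Thu 1944:Tue …(5 more)… 1968:Thu 1972:Tue 1976:Sun 1980:Fri 1984:Wed✓ 1988:Mon 1992:Sat 1996:Thu 2000:Tue 2004:Sun 2008:Fri 2012:Wed✓ 2016:Mon
Wednesday: 1928, 1956, 1984, 2012 → 4.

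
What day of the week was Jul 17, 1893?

January 1, 1893 is a Sunday.
July 17 is day 198 of the year, i.e. 197 days after Jan 1.
197 mod 7 = 1, so advance 1 weekday from Sunday: Monday.

Monday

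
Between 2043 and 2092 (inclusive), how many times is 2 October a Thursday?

Track 2 October's weekday year by year (advancing +1, or +2 across a Feb 29):
  2043: Fri  2044: Sun (+2)  2045: Mon (+1)  2046: Tue (+1)  2047: Wed (+1)
  2048: Fri (+2)  2049: Sat (+1)  2050: Sun (+1)  2051: Mon (+1)  2052: Wed (+2)
  2053: Thu (+1) ✓  2054: Fri (+1)  2055: Sat (+1)  2056: Mon (+2)  … (22 more years) …
  2079: Mon (+1)  2080: Wed (+2)  2081: Thu (+1) ✓  2082: Fri (+1)  2083: Sat (+1)
  2084: Mon (+2)  2085: Tue (+1)  2086: Wed (+1)  2087: Thu (+1) ✓  2088: Sat (+2)
  2089: Sun (+1)  2090: Mon (+1)  2091: Tue (+1)  2092: Thu (+2) ✓
Thursday years: 2053, 2059, 2064, 2070, 2081, 2087, 2092 — 7 in total.

7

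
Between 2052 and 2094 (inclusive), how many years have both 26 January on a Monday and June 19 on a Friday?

5

Check each year's weekday for 26 January and June 19:
  2052: Fri/Wed  2053: Sun/Thu  2054: Mon/Fri ✓  2055: Tue/Sat  2056: Wed/Mon  2057: Fri/Tue  2058: Sat/Wed  2059: Sun/Thu  2060: Mon/Sat  2061: Wed/Sun  2062: Thu/Mon  2063: Fri/Tue  2064: Sat/Thu  2065: Mon/Fri ✓  …(15 more)…  2081: Sun/Thu  2082: Mon/Fri ✓  2083: Tue/Sat  2084: Wed/Mon  2085: Fri/Tue  2086: Sat/Wed  2087: Sun/Thu  2088: Mon/Sat  2089: Wed/Sun  2090: Thu/Mon  2091: Fri/Tue  2092: Sat/Thu  2093: Mon/Fri ✓  2094: Tue/Sat
Both conditions hold in: 2054, 2065, 2071, 2082, 2093 — 5.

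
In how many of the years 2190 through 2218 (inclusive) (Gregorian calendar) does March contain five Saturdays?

13

March has 31 days; it has five Saturdays when Saturday falls among the first (month-length − 28) days — i.e. when March 1 is one of Saturday/Friday/Thursday.
March 1 by year: 2190:Mon 2191:Tue 2192:Thu✓ 2193:Fri✓ 2194:Sat✓ 2195:Sun 2196:Tue 2197:Wed 2198:Thu✓ 2199:Fri✓ 2200:Sat✓ 2201:Sun 2202:Mon 2203:Tue 2204:Thu✓ 2205:Fri✓ 2206:Sat✓ 2207:Sun 2208:Tue 2209:Wed 2210:Thu✓ 2211:Fri✓ 2212:Sun 2213:Mon 2214:Tue 2215:Wed 2216:Fri✓ 2217:Sat✓ 2218:Sun
Years with five Saturdays: 2192, 2193, 2194, 2198, 2199, 2200, 2204, 2205, 2206, 2210, 2211, 2216, 2217 → 13.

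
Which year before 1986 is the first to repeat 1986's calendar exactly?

1975

Two years share a calendar iff Jan 1 falls on the same weekday and both are leap or both are common. 1986: Jan 1 is Wednesday, common year.
1985: Jan 1 Tuesday, common
1984: Jan 1 Sunday, leap
1983: Jan 1 Saturday, common
1982: Jan 1 Friday, common
1981: Jan 1 Thursday, common
1980: Jan 1 Tuesday, leap
1979: Jan 1 Monday, common
1978: Jan 1 Sunday, common
1977: Jan 1 Saturday, common
1976: Jan 1 Thursday, leap
1975: Jan 1 Wednesday, common
1975 matches on both conditions.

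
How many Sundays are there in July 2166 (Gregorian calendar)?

4

July 2166 has 31 days and begins on Tuesday.
The first Sunday is July 6.
Sundays fall on 6, 13, 20, 27 — that's 4.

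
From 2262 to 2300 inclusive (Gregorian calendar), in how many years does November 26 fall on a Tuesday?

5

Track November 26's weekday year by year (advancing +1, or +2 across a Feb 29):
  2262: Wed  2263: Thu (+1)  2264: Sat (+2)  2265: Sun (+1)  2266: Mon (+1)
  2267: Tue (+1) ✓  2268: Thu (+2)  2269: Fri (+1)  2270: Sat (+1)  2271: Sun (+1)
  2272: Tue (+2) ✓  2273: Wed (+1)  2274: Thu (+1)  2275: Fri (+1)  … (11 more years) …
  2287: Sat (+1)  2288: Mon (+2)  2289: Tue (+1) ✓  2290: Wed (+1)  2291: Thu (+1)
  2292: Sat (+2)  2293: Sun (+1)  2294: Mon (+1)  2295: Tue (+1) ✓  2296: Thu (+2)
  2297: Fri (+1)  2298: Sat (+1)  2299: Sun (+1)  2300: Mon (+1)
Tuesday years: 2267, 2272, 2278, 2289, 2295 — 5 in total.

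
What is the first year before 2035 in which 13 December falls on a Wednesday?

From one year to the next, a fixed date's weekday advances by 1, or by 2 when a Feb 29 lies between the two dates.
2035: December 13 is Thursday.
2034: Wednesday (−1)
13 December falls on a Wednesday in 2034.

2034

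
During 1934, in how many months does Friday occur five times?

4

A month of length L has five Fridays iff its first Friday is on day ≤ L−28 (so day 1–3 in a 31-day month, 1–2 in a 30-day month, day 1 in a leap February).
Checking each month of 1934: Jan starts Mon (31d); Feb starts Thu (28d); Mar starts Thu (31d) ✓; Apr starts Sun (30d); May starts Tue (31d); Jun starts Fri (30d) ✓; Jul starts Sun (31d); Aug starts Wed (31d) ✓; Sep starts Sat (30d); Oct starts Mon (31d); Nov starts Thu (30d) ✓; Dec starts Sat (31d).
Five-Friday months: March, June, August, November → 4.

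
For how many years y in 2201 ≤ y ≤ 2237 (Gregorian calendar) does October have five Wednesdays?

15

October has 31 days; it has five Wednesdays when Wednesday falls among the first (month-length − 28) days — i.e. when October 1 is one of Wednesday/Tuesday/Monday.
October 1 by year: 2201:Thu 2202:Fri 2203:Sat 2204:Mon✓ 2205:Tue✓ 2206:Wed✓ 2207:Thu 2208:Sat 2209:Sun 2210:Mon✓ 2211:Tue✓ 2212:Thu 2213:Fri 2214:Sat 2215:Sun …(7 more)… 2223:Wed✓ 2224:Fri 2225:Sat 2226:Sun 2227:Mon✓ 2228:Wed✓ 2229:Thu 2230:Fri 2231:Sat 2232:Mon✓ 2233:Tue✓ 2234:Wed✓ 2235:Thu 2236:Sat 2237:Sun
Years with five Wednesdays: 2204, 2205, 2206, 2210, 2211, 2216, 2217, 2221, 2222, 2223, 2227, 2228, 2232, 2233, 2234 → 15.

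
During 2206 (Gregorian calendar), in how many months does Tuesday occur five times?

4

A month of length L has five Tuesdays iff its first Tuesday is on day ≤ L−28 (so day 1–3 in a 31-day month, 1–2 in a 30-day month, day 1 in a leap February).
Checking each month of 2206: Jan starts Wed (31d); Feb starts Sat (28d); Mar starts Sat (31d); Apr starts Tue (30d) ✓; May starts Thu (31d); Jun starts Sun (30d); Jul starts Tue (31d) ✓; Aug starts Fri (31d); Sep starts Mon (30d) ✓; Oct starts Wed (31d); Nov starts Sat (30d); Dec starts Mon (31d) ✓.
Five-Tuesday months: April, July, September, December → 4.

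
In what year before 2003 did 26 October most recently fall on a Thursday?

2000

From one year to the next, a fixed date's weekday advances by 1, or by 2 when a Feb 29 lies between the two dates.
2003: October 26 is Sunday.
2002: Saturday (−1)
2001: Friday (−1)
2000: Thursday (−1)
26 October falls on a Thursday in 2000.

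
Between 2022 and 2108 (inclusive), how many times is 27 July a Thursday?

12

Track 27 July's weekday year by year (advancing +1, or +2 across a Feb 29):
  2022: Wed  2023: Thu (+1) ✓  2024: Sat (+2)  2025: Sun (+1)  2026: Mon (+1)
  2027: Tue (+1)  2028: Thu (+2) ✓  2029: Fri (+1)  2030: Sat (+1)  2031: Sun (+1)
  2032: Tue (+2)  2033: Wed (+1)  2034: Thu (+1) ✓  2035: Fri (+1)  … (59 more years) …
  2095: Wed (+1)  2096: Fri (+2)  2097: Sat (+1)  2098: Sun (+1)  2099: Mon (+1)
  2100: Tue (+1)  2101: Wed (+1)  2102: Thu (+1) ✓  2103: Fri (+1)  2104: Sun (+2)
  2105: Mon (+1)  2106: Tue (+1)  2107: Wed (+1)  2108: Fri (+2)
Thursday years: 2023, 2028, 2034, 2045, 2051, 2056, 2062, 2073, 2079, 2084, 2090, 2102 — 12 in total.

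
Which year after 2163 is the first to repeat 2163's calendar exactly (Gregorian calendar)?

2174

Two years share a calendar iff Jan 1 falls on the same weekday and both are leap or both are common. 2163: Jan 1 is Saturday, common year.
2164: Jan 1 Sunday, leap
2165: Jan 1 Tuesday, common
2166: Jan 1 Wednesday, common
2167: Jan 1 Thursday, common
2168: Jan 1 Friday, leap
2169: Jan 1 Sunday, common
2170: Jan 1 Monday, common
2171: Jan 1 Tuesday, common
2172: Jan 1 Wednesday, leap
2173: Jan 1 Friday, common
2174: Jan 1 Saturday, common
2174 matches on both conditions.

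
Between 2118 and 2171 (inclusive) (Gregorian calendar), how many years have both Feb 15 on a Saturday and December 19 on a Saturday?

1

Check each year's weekday for Feb 15 and December 19:
  2118: Tue/Mon  2119: Wed/Tue  2120: Thu/Thu  2121: Sat/Fri  2122: Sun/Sat  2123: Mon/Sun  2124: Tue/Tue  2125: Thu/Wed  2126: Fri/Thu  2127: Sat/Fri  2128: Sun/Sun  2129: Tue/Mon  2130: Wed/Tue  2131: Thu/Wed  …(26 more)…  2158: Wed/Tue  2159: Thu/Wed  2160: Fri/Fri  2161: Sun/Sat  2162: Mon/Sun  2163: Tue/Mon  2164: Wed/Wed  2165: Fri/Thu  2166: Sat/Fri  2167: Sun/Sat  2168: Mon/Mon  2169: Wed/Tue  2170: Thu/Wed  2171: Fri/Thu
Both conditions hold in: 2144 — 1.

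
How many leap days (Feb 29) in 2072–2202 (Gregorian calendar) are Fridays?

Leap years in 2072–2202: 31 of them.
Feb 29 weekday advances by 5 (mod 7) from one leap year to the next four years later (or differs when a century non-leap intervenes).
Leap-day weekdays: 2072:Mon 2076:Sat 2080:Thu 2084:Tue 2088:Sun 2092:Fri✓ 2096:Wed 2104:Fri✓ 2108:Wed 2112:Mon 2116:Sat 2120:Thu 2124:Tue …(5 more)… 2148:Thu 2152:Tue 2156:Sun 2160:Fri✓ 2164:Wed 2168:Mon 2172:Sat 2176:Thu 2180:Tue 2184:Sun 2188:Fri✓ 2192:Wed 2196:Mon
Friday: 2092, 2104, 2132, 2160, 2188 → 5.

5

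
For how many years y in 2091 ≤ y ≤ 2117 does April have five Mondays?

April has 30 days; it has five Mondays when Monday falls among the first (month-length − 28) days — i.e. when April 1 is one of Monday/Sunday.
April 1 by year: 2091:Sun✓ 2092:Tue 2093:Wed 2094:Thu 2095:Fri 2096:Sun✓ 2097:Mon✓ 2098:Tue 2099:Wed 2100:Thu 2101:Fri 2102:Sat 2103:Sun✓ 2104:Tue 2105:Wed 2106:Thu 2107:Fri 2108:Sun✓ 2109:Mon✓ 2110:Tue 2111:Wed 2112:Fri 2113:Sat 2114:Sun✓ 2115:Mon✓ 2116:Wed 2117:Thu
Years with five Mondays: 2091, 2096, 2097, 2103, 2108, 2109, 2114, 2115 → 8.

8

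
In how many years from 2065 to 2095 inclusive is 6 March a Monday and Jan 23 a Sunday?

Check each year's weekday for 6 March and Jan 23:
  2065: Fri/Fri  2066: Sat/Sat  2067: Sun/Sun  2068: Tue/Mon  2069: Wed/Wed  2070: Thu/Thu  2071: Fri/Fri  2072: Sun/Sat  2073: Mon/Mon  2074: Tue/Tue  2075: Wed/Wed  2076: Fri/Thu  2077: Sat/Sat  2078: Sun/Sun  …(3 more)…  2082: Fri/Fri  2083: Sat/Sat  2084: Mon/Sun ✓  2085: Tue/Tue  2086: Wed/Wed  2087: Thu/Thu  2088: Sat/Fri  2089: Sun/Sun  2090: Mon/Mon  2091: Tue/Tue  2092: Thu/Wed  2093: Fri/Fri  2094: Sat/Sat  2095: Sun/Sun
Both conditions hold in: 2084 — 1.

1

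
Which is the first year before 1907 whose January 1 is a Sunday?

1905

Jan 1 advances by 2 weekdays after a leap year and by 1 after a common year.
1907: Jan 1 is Tuesday.
1906: Monday
1905: Sunday
1905 begins on a Sunday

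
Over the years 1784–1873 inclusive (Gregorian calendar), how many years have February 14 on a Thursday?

Track February 14's weekday year by year (advancing +1, or +2 across a Feb 29):
  1784: Sat  1785: Mon (+2)  1786: Tue (+1)  1787: Wed (+1)  1788: Thu (+1) ✓
  1789: Sat (+2)  1790: Sun (+1)  1791: Mon (+1)  1792: Tue (+1)  1793: Thu (+2) ✓
  1794: Fri (+1)  1795: Sat (+1)  1796: Sun (+1)  1797: Tue (+2)  … (62 more years) …
  1860: Tue (+1)  1861: Thu (+2) ✓  1862: Fri (+1)  1863: Sat (+1)  1864: Sun (+1)
  1865: Tue (+2)  1866: Wed (+1)  1867: Thu (+1) ✓  1868: Fri (+1)  1869: Sun (+2)
  1870: Mon (+1)  1871: Tue (+1)  1872: Wed (+1)  1873: Fri (+2)
Thursday years: 1788, 1793, 1799, 1805, 1811, 1822, 1828, 1833, 1839, 1850, 1856, 1861, 1867 — 13 in total.

13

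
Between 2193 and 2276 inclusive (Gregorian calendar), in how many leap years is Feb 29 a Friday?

Leap years in 2193–2276: 20 of them.
Feb 29 weekday advances by 5 (mod 7) from one leap year to the next four years later (or differs when a century non-leap intervenes).
Leap-day weekdays: 2196:Mon 2204:Wed 2208:Mon 2212:Sat 2216:Thu 2220:Tue 2224:Sun 2228:Fri✓ 2232:Wed 2236:Mon 2240:Sat 2244:Thu 2248:Tue 2252:Sun 2256:Fri✓ 2260:Wed 2264:Mon 2268:Sat 2272:Thu 2276:Tue
Friday: 2228, 2256 → 2.

2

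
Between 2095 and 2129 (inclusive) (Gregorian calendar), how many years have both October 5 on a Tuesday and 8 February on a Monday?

4

Check each year's weekday for October 5 and 8 February:
  2095: Wed/Tue  2096: Fri/Wed  2097: Sat/Fri  2098: Sun/Sat  2099: Mon/Sun  2100: Tue/Mon ✓  2101: Wed/Tue  2102: Thu/Wed  2103: Fri/Thu  2104: Sun/Fri  2105: Mon/Sun  2106: Tue/Mon ✓  2107: Wed/Tue  2108: Fri/Wed  …(7 more)…  2116: Mon/Sat  2117: Tue/Mon ✓  2118: Wed/Tue  2119: Thu/Wed  2120: Sat/Thu  2121: Sun/Sat  2122: Mon/Sun  2123: Tue/Mon ✓  2124: Thu/Tue  2125: Fri/Thu  2126: Sat/Fri  2127: Sun/Sat  2128: Tue/Sun  2129: Wed/Tue
Both conditions hold in: 2100, 2106, 2117, 2123 — 4.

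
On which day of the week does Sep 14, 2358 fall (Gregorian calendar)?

Sunday

January 1, 2358 is a Wednesday.
September 14 is day 257 of the year, i.e. 256 days after Jan 1.
256 mod 7 = 4, so advance 4 weekdays from Wednesday: Sunday.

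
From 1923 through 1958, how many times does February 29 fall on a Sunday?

1

Leap years in 1923–1958: 9 of them.
Feb 29 weekday advances by 5 (mod 7) from one leap year to the next four years later (or differs when a century non-leap intervenes).
Leap-day weekdays: 1924:Fri 1928:Wed 1932:Mon 1936:Sat 1940:Thu 1944:Tue 1948:Sun✓ 1952:Fri 1956:Wed
Sunday: 1948 → 1.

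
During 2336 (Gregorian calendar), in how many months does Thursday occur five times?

5

A month of length L has five Thursdays iff its first Thursday is on day ≤ L−28 (so day 1–3 in a 31-day month, 1–2 in a 30-day month, day 1 in a leap February).
Checking each month of 2336: Jan starts Wed (31d) ✓; Feb starts Sat (29d); Mar starts Sun (31d); Apr starts Wed (30d) ✓; May starts Fri (31d); Jun starts Mon (30d); Jul starts Wed (31d) ✓; Aug starts Sat (31d); Sep starts Tue (30d); Oct starts Thu (31d) ✓; Nov starts Sun (30d); Dec starts Tue (31d) ✓.
Five-Thursday months: January, April, July, October, December → 5.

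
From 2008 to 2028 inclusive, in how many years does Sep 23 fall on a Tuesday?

3

Track Sep 23's weekday year by year (advancing +1, or +2 across a Feb 29):
  2008: Tue ✓  2009: Wed (+1)  2010: Thu (+1)  2011: Fri (+1)  2012: Sun (+2)
  2013: Mon (+1)  2014: Tue (+1) ✓  2015: Wed (+1)  2016: Fri (+2)  2017: Sat (+1)
  2018: Sun (+1)  2019: Mon (+1)  2020: Wed (+2)  2021: Thu (+1)  2022: Fri (+1)
  2023: Sat (+1)  2024: Mon (+2)  2025: Tue (+1) ✓  2026: Wed (+1)  2027: Thu (+1)
  2028: Sat (+2)
Tuesday years: 2008, 2014, 2025 — 3 in total.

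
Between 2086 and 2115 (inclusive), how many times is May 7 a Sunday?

3

Track May 7's weekday year by year (advancing +1, or +2 across a Feb 29):
  2086: Tue  2087: Wed (+1)  2088: Fri (+2)  2089: Sat (+1)  2090: Sun (+1) ✓
  2091: Mon (+1)  2092: Wed (+2)  2093: Thu (+1)  2094: Fri (+1)  2095: Sat (+1)
  2096: Mon (+2)  2097: Tue (+1)  2098: Wed (+1)  2099: Thu (+1)  2100: Fri (+1)
  2101: Sat (+1)  2102: Sun (+1) ✓  2103: Mon (+1)  2104: Wed (+2)  2105: Thu (+1)
  2106: Fri (+1)  2107: Sat (+1)  2108: Mon (+2)  2109: Tue (+1)  2110: Wed (+1)
  2111: Thu (+1)  2112: Sat (+2)  2113: Sun (+1) ✓  2114: Mon (+1)  2115: Tue (+1)
Sunday years: 2090, 2102, 2113 — 3 in total.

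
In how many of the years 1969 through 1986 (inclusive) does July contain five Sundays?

7

July has 31 days; it has five Sundays when Sunday falls among the first (month-length − 28) days — i.e. when July 1 is one of Sunday/Saturday/Friday.
July 1 by year: 1969:Tue 1970:Wed 1971:Thu 1972:Sat✓ 1973:Sun✓ 1974:Mon 1975:Tue 1976:Thu 1977:Fri✓ 1978:Sat✓ 1979:Sun✓ 1980:Tue 1981:Wed 1982:Thu 1983:Fri✓ 1984:Sun✓ 1985:Mon 1986:Tue
Years with five Sundays: 1972, 1973, 1977, 1978, 1979, 1983, 1984 → 7.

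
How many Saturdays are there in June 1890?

4

June 1890 has 30 days and begins on Sunday.
The first Saturday is June 7.
Saturdays fall on 7, 14, 21, 28 — that's 4.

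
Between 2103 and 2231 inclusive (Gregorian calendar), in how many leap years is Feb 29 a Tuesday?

Leap years in 2103–2231: 31 of them.
Feb 29 weekday advances by 5 (mod 7) from one leap year to the next four years later (or differs when a century non-leap intervenes).
Leap-day weekdays: 2104:Fri 2108:Wed 2112:Mon 2116:Sat 2120:Thu 2124:Tue✓ 2128:Sun 2132:Fri 2136:Wed 2140:Mon 2144:Sat 2148:Thu 2152:Tue✓ …(5 more)… 2176:Thu 2180:Tue✓ 2184:Sun 2188:Fri 2192:Wed 2196:Mon 2204:Wed 2208:Mon 2212:Sat 2216:Thu 2220:Tue✓ 2224:Sun 2228:Fri
Tuesday: 2124, 2152, 2180, 2220 → 4.

4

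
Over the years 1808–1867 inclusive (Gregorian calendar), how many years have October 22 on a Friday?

Track October 22's weekday year by year (advancing +1, or +2 across a Feb 29):
  1808: Sat  1809: Sun (+1)  1810: Mon (+1)  1811: Tue (+1)  1812: Thu (+2)
  1813: Fri (+1) ✓  1814: Sat (+1)  1815: Sun (+1)  1816: Tue (+2)  1817: Wed (+1)
  1818: Thu (+1)  1819: Fri (+1) ✓  1820: Sun (+2)  1821: Mon (+1)  … (32 more years) …
  1854: Sun (+1)  1855: Mon (+1)  1856: Wed (+2)  1857: Thu (+1)  1858: Fri (+1) ✓
  1859: Sat (+1)  1860: Mon (+2)  1861: Tue (+1)  1862: Wed (+1)  1863: Thu (+1)
  1864: Sat (+2)  1865: Sun (+1)  1866: Mon (+1)  1867: Tue (+1)
Friday years: 1813, 1819, 1824, 1830, 1841, 1847, 1852, 1858 — 8 in total.

8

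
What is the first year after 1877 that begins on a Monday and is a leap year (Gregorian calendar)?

Jan 1 advances by 2 weekdays after a leap year and by 1 after a common year.
1877: Jan 1 is Monday.
1878: Tuesday
1879: Wednesday
1880: Thursday (leap)
1881: Saturday
1882: Sunday
1883: Monday
1884: Tuesday (leap)
1885: Thursday
1886: Friday
1887: Saturday
1888: Sunday (leap)
1889: Tuesday
1890: Wednesday
1891: Thursday
1892: Friday (leap)
1893: Sunday
1894: Monday
1895: Tuesday
1896: Wednesday (leap)
1897: Friday
1898: Saturday
1899: Sunday
1900: Monday
1901: Tuesday
1902: Wednesday
1903: Thursday
1904: Friday (leap)
1905: Sunday
1906: Monday
1907: Tuesday
1908: Wednesday (leap)
1909: Friday
1910: Saturday
1911: Sunday
1912: Monday (leap)
1912 begins on a Monday and is a leap year.

1912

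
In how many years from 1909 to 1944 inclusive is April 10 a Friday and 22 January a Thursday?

Check each year's weekday for April 10 and 22 January:
  1909: Sat/Fri  1910: Sun/Sat  1911: Mon/Sun  1912: Wed/Mon  1913: Thu/Wed  1914: Fri/Thu ✓  1915: Sat/Fri  1916: Mon/Sat  1917: Tue/Mon  1918: Wed/Tue  1919: Thu/Wed  1920: Sat/Thu  1921: Sun/Sat  1922: Mon/Sun  …(8 more)…  1931: Fri/Thu ✓  1932: Sun/Fri  1933: Mon/Sun  1934: Tue/Mon  1935: Wed/Tue  1936: Fri/Wed  1937: Sat/Fri  1938: Sun/Sat  1939: Mon/Sun  1940: Wed/Mon  1941: Thu/Wed  1942: Fri/Thu ✓  1943: Sat/Fri  1944: Mon/Sat
Both conditions hold in: 1914, 1925, 1931, 1942 — 4.

4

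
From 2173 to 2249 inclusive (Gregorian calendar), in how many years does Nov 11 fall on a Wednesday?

Track Nov 11's weekday year by year (advancing +1, or +2 across a Feb 29):
  2173: Thu  2174: Fri (+1)  2175: Sat (+1)  2176: Mon (+2)  2177: Tue (+1)
  2178: Wed (+1) ✓  2179: Thu (+1)  2180: Sat (+2)  2181: Sun (+1)  2182: Mon (+1)
  2183: Tue (+1)  2184: Thu (+2)  2185: Fri (+1)  2186: Sat (+1)  … (49 more years) …
  2236: Fri (+2)  2237: Sat (+1)  2238: Sun (+1)  2239: Mon (+1)  2240: Wed (+2) ✓
  2241: Thu (+1)  2242: Fri (+1)  2243: Sat (+1)  2244: Mon (+2)  2245: Tue (+1)
  2246: Wed (+1) ✓  2247: Thu (+1)  2248: Sat (+2)  2249: Sun (+1)
Wednesday years: 2178, 2189, 2195, 2201, 2207, 2212, 2218, 2229, 2235, 2240, 2246 — 11 in total.

11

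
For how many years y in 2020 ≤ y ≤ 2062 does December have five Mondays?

17

December has 31 days; it has five Mondays when Monday falls among the first (month-length − 28) days — i.e. when December 1 is one of Monday/Sunday/Saturday.
December 1 by year: 2020:Tue 2021:Wed 2022:Thu 2023:Fri 2024:Sun✓ 2025:Mon✓ 2026:Tue 2027:Wed 2028:Fri 2029:Sat✓ 2030:Sun✓ 2031:Mon✓ 2032:Wed 2033:Thu 2034:Fri …(13 more)… 2048:Tue 2049:Wed 2050:Thu 2051:Fri 2052:Sun✓ 2053:Mon✓ 2054:Tue 2055:Wed 2056:Fri 2057:Sat✓ 2058:Sun✓ 2059:Mon✓ 2060:Wed 2061:Thu 2062:Fri
Years with five Mondays: 2024, 2025, 2029, 2030, 2031, 2035, 2036, 2040, 2041, 2042, 2046, 2047, 2052, 2053, 2057, 2058, 2059 → 17.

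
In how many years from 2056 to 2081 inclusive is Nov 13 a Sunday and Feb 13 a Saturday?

Check each year's weekday for Nov 13 and Feb 13:
  2056: Mon/Sun  2057: Tue/Tue  2058: Wed/Wed  2059: Thu/Thu  2060: Sat/Fri  2061: Sun/Sun  2062: Mon/Mon  2063: Tue/Tue  2064: Thu/Wed  2065: Fri/Fri  2066: Sat/Sat  2067: Sun/Sun  2068: Tue/Mon  2069: Wed/Wed  2070: Thu/Thu  2071: Fri/Fri  2072: Sun/Sat ✓  2073: Mon/Mon  2074: Tue/Tue  2075: Wed/Wed  2076: Fri/Thu  2077: Sat/Sat  2078: Sun/Sun  2079: Mon/Mon  2080: Wed/Tue  2081: Thu/Thu
Both conditions hold in: 2072 — 1.

1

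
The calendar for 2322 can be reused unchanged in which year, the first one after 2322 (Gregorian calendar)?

2333

Two years share a calendar iff Jan 1 falls on the same weekday and both are leap or both are common. 2322: Jan 1 is Sunday, common year.
2323: Jan 1 Monday, common
2324: Jan 1 Tuesday, leap
2325: Jan 1 Thursday, common
2326: Jan 1 Friday, common
2327: Jan 1 Saturday, common
2328: Jan 1 Sunday, leap
2329: Jan 1 Tuesday, common
2330: Jan 1 Wednesday, common
2331: Jan 1 Thursday, common
2332: Jan 1 Friday, leap
2333: Jan 1 Sunday, common
2333 matches on both conditions.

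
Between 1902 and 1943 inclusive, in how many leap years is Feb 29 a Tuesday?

1

Leap years in 1902–1943: 10 of them.
Feb 29 weekday advances by 5 (mod 7) from one leap year to the next four years later (or differs when a century non-leap intervenes).
Leap-day weekdays: 1904:Mon 1908:Sat 1912:Thu 1916:Tue✓ 1920:Sun 1924:Fri 1928:Wed 1932:Mon 1936:Sat 1940:Thu
Tuesday: 1916 → 1.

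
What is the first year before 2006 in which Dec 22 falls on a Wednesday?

From one year to the next, a fixed date's weekday advances by 1, or by 2 when a Feb 29 lies between the two dates.
2006: December 22 is Friday.
2005: Thursday (−1)
2004: Wednesday (−1)
Dec 22 falls on a Wednesday in 2004.

2004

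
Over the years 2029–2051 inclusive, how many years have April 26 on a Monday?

3

Track April 26's weekday year by year (advancing +1, or +2 across a Feb 29):
  2029: Thu  2030: Fri (+1)  2031: Sat (+1)  2032: Mon (+2) ✓  2033: Tue (+1)
  2034: Wed (+1)  2035: Thu (+1)  2036: Sat (+2)  2037: Sun (+1)  2038: Mon (+1) ✓
  2039: Tue (+1)  2040: Thu (+2)  2041: Fri (+1)  2042: Sat (+1)  2043: Sun (+1)
  2044: Tue (+2)  2045: Wed (+1)  2046: Thu (+1)  2047: Fri (+1)  2048: Sun (+2)
  2049: Mon (+1) ✓  2050: Tue (+1)  2051: Wed (+1)
Monday years: 2032, 2038, 2049 — 3 in total.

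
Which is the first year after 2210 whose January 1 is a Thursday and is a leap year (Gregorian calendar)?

2224

Jan 1 advances by 2 weekdays after a leap year and by 1 after a common year.
2210: Jan 1 is Monday.
2211: Tuesday
2212: Wednesday (leap)
2213: Friday
2214: Saturday
2215: Sunday
2216: Monday (leap)
2217: Wednesday
2218: Thursday
2219: Friday
2220: Saturday (leap)
2221: Monday
2222: Tuesday
2223: Wednesday
2224: Thursday (leap)
2224 begins on a Thursday and is a leap year.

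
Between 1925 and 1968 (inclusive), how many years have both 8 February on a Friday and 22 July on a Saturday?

0

Check each year's weekday for 8 February and 22 July:
  1925: Sun/Wed  1926: Mon/Thu  1927: Tue/Fri  1928: Wed/Sun  1929: Fri/Mon  1930: Sat/Tue  1931: Sun/Wed  1932: Mon/Fri  1933: Wed/Sat  1934: Thu/Sun  1935: Fri/Mon  1936: Sat/Wed  1937: Mon/Thu  1938: Tue/Fri  …(16 more)…  1955: Tue/Fri  1956: Wed/Sun  1957: Fri/Mon  1958: Sat/Tue  1959: Sun/Wed  1960: Mon/Fri  1961: Wed/Sat  1962: Thu/Sun  1963: Fri/Mon  1964: Sat/Wed  1965: Mon/Thu  1966: Tue/Fri  1967: Wed/Sat  1968: Thu/Mon
Both conditions hold in: no year — 0.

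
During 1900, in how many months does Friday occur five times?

A month of length L has five Fridays iff its first Friday is on day ≤ L−28 (so day 1–3 in a 31-day month, 1–2 in a 30-day month, day 1 in a leap February).
Checking each month of 1900: Jan starts Mon (31d); Feb starts Thu (28d); Mar starts Thu (31d) ✓; Apr starts Sun (30d); May starts Tue (31d); Jun starts Fri (30d) ✓; Jul starts Sun (31d); Aug starts Wed (31d) ✓; Sep starts Sat (30d); Oct starts Mon (31d); Nov starts Thu (30d) ✓; Dec starts Sat (31d).
Five-Friday months: March, June, August, November → 4.

4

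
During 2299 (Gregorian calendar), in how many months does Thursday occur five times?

A month of length L has five Thursdays iff its first Thursday is on day ≤ L−28 (so day 1–3 in a 31-day month, 1–2 in a 30-day month, day 1 in a leap February).
Checking each month of 2299: Jan starts Sun (31d); Feb starts Wed (28d); Mar starts Wed (31d) ✓; Apr starts Sat (30d); May starts Mon (31d); Jun starts Thu (30d) ✓; Jul starts Sat (31d); Aug starts Tue (31d) ✓; Sep starts Fri (30d); Oct starts Sun (31d); Nov starts Wed (30d) ✓; Dec starts Fri (31d).
Five-Thursday months: March, June, August, November → 4.

4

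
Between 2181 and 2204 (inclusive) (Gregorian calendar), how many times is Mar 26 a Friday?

Track Mar 26's weekday year by year (advancing +1, or +2 across a Feb 29):
  2181: Mon  2182: Tue (+1)  2183: Wed (+1)  2184: Fri (+2) ✓  2185: Sat (+1)
  2186: Sun (+1)  2187: Mon (+1)  2188: Wed (+2)  2189: Thu (+1)  2190: Fri (+1) ✓
  2191: Sat (+1)  2192: Mon (+2)  2193: Tue (+1)  2194: Wed (+1)  2195: Thu (+1)
  2196: Sat (+2)  2197: Sun (+1)  2198: Mon (+1)  2199: Tue (+1)  2200: Wed (+1)
  2201: Thu (+1)  2202: Fri (+1) ✓  2203: Sat (+1)  2204: Mon (+2)
Friday years: 2184, 2190, 2202 — 3 in total.

3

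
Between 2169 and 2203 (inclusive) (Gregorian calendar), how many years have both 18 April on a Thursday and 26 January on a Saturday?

Check each year's weekday for 18 April and 26 January:
  2169: Tue/Thu  2170: Wed/Fri  2171: Thu/Sat ✓  2172: Sat/Sun  2173: Sun/Tue  2174: Mon/Wed  2175: Tue/Thu  2176: Thu/Fri  2177: Fri/Sun  2178: Sat/Mon  2179: Sun/Tue  2180: Tue/Wed  2181: Wed/Fri  2182: Thu/Sat ✓  …(7 more)…  2190: Sun/Tue  2191: Mon/Wed  2192: Wed/Thu  2193: Thu/Sat ✓  2194: Fri/Sun  2195: Sat/Mon  2196: Mon/Tue  2197: Tue/Thu  2198: Wed/Fri  2199: Thu/Sat ✓  2200: Fri/Sun  2201: Sat/Mon  2202: Sun/Tue  2203: Mon/Wed
Both conditions hold in: 2171, 2182, 2193, 2199 — 4.

4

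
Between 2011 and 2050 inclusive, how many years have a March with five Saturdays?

17

March has 31 days; it has five Saturdays when Saturday falls among the first (month-length − 28) days — i.e. when March 1 is one of Saturday/Friday/Thursday.
March 1 by year: 2011:Tue 2012:Thu✓ 2013:Fri✓ 2014:Sat✓ 2015:Sun 2016:Tue 2017:Wed 2018:Thu✓ 2019:Fri✓ 2020:Sun 2021:Mon 2022:Tue 2023:Wed 2024:Fri✓ 2025:Sat✓ …(10 more)… 2036:Sat✓ 2037:Sun 2038:Mon 2039:Tue 2040:Thu✓ 2041:Fri✓ 2042:Sat✓ 2043:Sun 2044:Tue 2045:Wed 2046:Thu✓ 2047:Fri✓ 2048:Sun 2049:Mon 2050:Tue
Years with five Saturdays: 2012, 2013, 2014, 2018, 2019, 2024, 2025, 2029, 2030, 2031, 2035, 2036, 2040, 2041, 2042, 2046, 2047 → 17.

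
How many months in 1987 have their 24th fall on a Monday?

1

Check the 24th of each month of 1987: Jan 24: Sat, Feb 24: Tue, Mar 24: Tue, Apr 24: Fri, May 24: Sun, Jun 24: Wed, Jul 24: Fri, Aug 24: Mon, Sep 24: Thu, Oct 24: Sat, Nov 24: Tue, Dec 24: Thu.
Monday occurs in August — 1 month.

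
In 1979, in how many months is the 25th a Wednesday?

2

Check the 25th of each month of 1979: Jan 25: Thu, Feb 25: Sun, Mar 25: Sun, Apr 25: Wed, May 25: Fri, Jun 25: Mon, Jul 25: Wed, Aug 25: Sat, Sep 25: Tue, Oct 25: Thu, Nov 25: Sun, Dec 25: Tue.
Wednesday occurs in April, July — 2 months.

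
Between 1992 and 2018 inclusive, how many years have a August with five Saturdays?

11

August has 31 days; it has five Saturdays when Saturday falls among the first (month-length − 28) days — i.e. when August 1 is one of Saturday/Friday/Thursday.
August 1 by year: 1992:Sat✓ 1993:Sun 1994:Mon 1995:Tue 1996:Thu✓ 1997:Fri✓ 1998:Sat✓ 1999:Sun 2000:Tue 2001:Wed 2002:Thu✓ 2003:Fri✓ 2004:Sun 2005:Mon 2006:Tue 2007:Wed 2008:Fri✓ 2009:Sat✓ 2010:Sun 2011:Mon 2012:Wed 2013:Thu✓ 2014:Fri✓ 2015:Sat✓ 2016:Mon 2017:Tue 2018:Wed
Years with five Saturdays: 1992, 1996, 1997, 1998, 2002, 2003, 2008, 2009, 2013, 2014, 2015 → 11.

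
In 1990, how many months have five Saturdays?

A month of length L has five Saturdays iff its first Saturday is on day ≤ L−28 (so day 1–3 in a 31-day month, 1–2 in a 30-day month, day 1 in a leap February).
Checking each month of 1990: Jan starts Mon (31d); Feb starts Thu (28d); Mar starts Thu (31d) ✓; Apr starts Sun (30d); May starts Tue (31d); Jun starts Fri (30d) ✓; Jul starts Sun (31d); Aug starts Wed (31d); Sep starts Sat (30d) ✓; Oct starts Mon (31d); Nov starts Thu (30d); Dec starts Sat (31d) ✓.
Five-Saturday months: March, June, September, December → 4.

4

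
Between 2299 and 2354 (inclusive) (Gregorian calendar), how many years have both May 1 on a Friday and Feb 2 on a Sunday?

2

Check each year's weekday for May 1 and Feb 2:
  2299: Mon/Thu  2300: Tue/Fri  2301: Wed/Sat  2302: Thu/Sun  2303: Fri/Mon  2304: Sun/Tue  2305: Mon/Thu  2306: Tue/Fri  2307: Wed/Sat  2308: Fri/Sun ✓  2309: Sat/Tue  2310: Sun/Wed  2311: Mon/Thu  2312: Wed/Fri  …(28 more)…  2341: Thu/Sun  2342: Fri/Mon  2343: Sat/Tue  2344: Mon/Wed  2345: Tue/Fri  2346: Wed/Sat  2347: Thu/Sun  2348: Sat/Mon  2349: Sun/Wed  2350: Mon/Thu  2351: Tue/Fri  2352: Thu/Sat  2353: Fri/Mon  2354: Sat/Tue
Both conditions hold in: 2308, 2336 — 2.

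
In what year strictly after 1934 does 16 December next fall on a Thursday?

1937

From one year to the next, a fixed date's weekday advances by 1, or by 2 when a Feb 29 lies between the two dates.
1934: December 16 is Sunday.
1935: Monday (+1)
1936: Wednesday (+2)
1937: Thursday (+1)
16 December falls on a Thursday in 1937.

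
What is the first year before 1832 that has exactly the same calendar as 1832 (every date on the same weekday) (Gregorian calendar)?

Two years share a calendar iff Jan 1 falls on the same weekday and both are leap or both are common. 1832: Jan 1 is Sunday, leap year.
1831: Jan 1 Saturday, common
1830: Jan 1 Friday, common
1829: Jan 1 Thursday, common
1828: Jan 1 Tuesday, leap
1827: Jan 1 Monday, common
1826: Jan 1 Sunday, common
1825: Jan 1 Saturday, common
1824: Jan 1 Thursday, leap
1823: Jan 1 Wednesday, common
1822: Jan 1 Tuesday, common
1821: Jan 1 Monday, common
1820: Jan 1 Saturday, leap
1819: Jan 1 Friday, common
1818: Jan 1 Thursday, common
1817: Jan 1 Wednesday, common
1816: Jan 1 Monday, leap
1815: Jan 1 Sunday, common
1814: Jan 1 Saturday, common
1813: Jan 1 Friday, common
1812: Jan 1 Wednesday, leap
1811: Jan 1 Tuesday, common
1810: Jan 1 Monday, common
1809: Jan 1 Sunday, common
1808: Jan 1 Friday, leap
1807: Jan 1 Thursday, common
1806: Jan 1 Wednesday, common
1805: Jan 1 Tuesday, common
1804: Jan 1 Sunday, leap
1804 matches on both conditions.

1804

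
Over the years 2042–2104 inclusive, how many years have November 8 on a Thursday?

9

Track November 8's weekday year by year (advancing +1, or +2 across a Feb 29):
  2042: Sat  2043: Sun (+1)  2044: Tue (+2)  2045: Wed (+1)  2046: Thu (+1) ✓
  2047: Fri (+1)  2048: Sun (+2)  2049: Mon (+1)  2050: Tue (+1)  2051: Wed (+1)
  2052: Fri (+2)  2053: Sat (+1)  2054: Sun (+1)  2055: Mon (+1)  … (35 more years) …
  2091: Thu (+1) ✓  2092: Sat (+2)  2093: Sun (+1)  2094: Mon (+1)  2095: Tue (+1)
  2096: Thu (+2) ✓  2097: Fri (+1)  2098: Sat (+1)  2099: Sun (+1)  2100: Mon (+1)
  2101: Tue (+1)  2102: Wed (+1)  2103: Thu (+1) ✓  2104: Sat (+2)
Thursday years: 2046, 2057, 2063, 2068, 2074, 2085, 2091, 2096, 2103 — 9 in total.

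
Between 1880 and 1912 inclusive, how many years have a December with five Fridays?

December has 31 days; it has five Fridays when Friday falls among the first (month-length − 28) days — i.e. when December 1 is one of Friday/Thursday/Wednesday.
December 1 by year: 1880:Wed✓ 1881:Thu✓ 1882:Fri✓ 1883:Sat 1884:Mon 1885:Tue 1886:Wed✓ 1887:Thu✓ 1888:Sat 1889:Sun 1890:Mon 1891:Tue 1892:Thu✓ 1893:Fri✓ 1894:Sat …(3 more)… 1898:Thu✓ 1899:Fri✓ 1900:Sat 1901:Sun 1902:Mon 1903:Tue 1904:Thu✓ 1905:Fri✓ 1906:Sat 1907:Sun 1908:Tue 1909:Wed✓ 1910:Thu✓ 1911:Fri✓ 1912:Sun
Years with five Fridays: 1880, 1881, 1882, 1886, 1887, 1892, 1893, 1897, 1898, 1899, 1904, 1905, 1909, 1910, 1911 → 15.

15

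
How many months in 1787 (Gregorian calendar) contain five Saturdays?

A month of length L has five Saturdays iff its first Saturday is on day ≤ L−28 (so day 1–3 in a 31-day month, 1–2 in a 30-day month, day 1 in a leap February).
Checking each month of 1787: Jan starts Mon (31d); Feb starts Thu (28d); Mar starts Thu (31d) ✓; Apr starts Sun (30d); May starts Tue (31d); Jun starts Fri (30d) ✓; Jul starts Sun (31d); Aug starts Wed (31d); Sep starts Sat (30d) ✓; Oct starts Mon (31d); Nov starts Thu (30d); Dec starts Sat (31d) ✓.
Five-Saturday months: March, June, September, December → 4.

4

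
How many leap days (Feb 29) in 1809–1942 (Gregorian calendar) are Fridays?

4

Leap years in 1809–1942: 32 of them.
Feb 29 weekday advances by 5 (mod 7) from one leap year to the next four years later (or differs when a century non-leap intervenes).
Leap-day weekdays: 1812:Sat 1816:Thu 1820:Tue 1824:Sun 1828:Fri✓ 1832:Wed 1836:Mon 1840:Sat 1844:Thu 1848:Tue 1852:Sun 1856:Fri✓ 1860:Wed …(6 more)… 1888:Wed 1892:Mon 1896:Sat 1904:Mon 1908:Sat 1912:Thu 1916:Tue 1920:Sun 1924:Fri✓ 1928:Wed 1932:Mon 1936:Sat 1940:Thu
Friday: 1828, 1856, 1884, 1924 → 4.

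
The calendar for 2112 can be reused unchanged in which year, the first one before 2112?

2072

Two years share a calendar iff Jan 1 falls on the same weekday and both are leap or both are common. 2112: Jan 1 is Friday, leap year.
2111: Jan 1 Thursday, common
2110: Jan 1 Wednesday, common
2109: Jan 1 Tuesday, common
2108: Jan 1 Sunday, leap
2107: Jan 1 Saturday, common
2106: Jan 1 Friday, common
2105: Jan 1 Thursday, common
2104: Jan 1 Tuesday, leap
2103: Jan 1 Monday, common
2102: Jan 1 Sunday, common
2101: Jan 1 Saturday, common
2100: Jan 1 Friday, common
2099: Jan 1 Thursday, common
2098: Jan 1 Wednesday, common
2097: Jan 1 Tuesday, common
2096: Jan 1 Sunday, leap
2095: Jan 1 Saturday, common
2094: Jan 1 Friday, common
2093: Jan 1 Thursday, common
2092: Jan 1 Tuesday, leap
2091: Jan 1 Monday, common
2090: Jan 1 Sunday, common
2089: Jan 1 Saturday, common
2088: Jan 1 Thursday, leap
2087: Jan 1 Wednesday, common
2086: Jan 1 Tuesday, common
2085: Jan 1 Monday, common
2084: Jan 1 Saturday, leap
2083: Jan 1 Friday, common
2082: Jan 1 Thursday, common
2081: Jan 1 Wednesday, common
2080: Jan 1 Monday, leap
2079: Jan 1 Sunday, common
2078: Jan 1 Saturday, common
2077: Jan 1 Friday, common
2076: Jan 1 Wednesday, leap
2075: Jan 1 Tuesday, common
2074: Jan 1 Monday, common
2073: Jan 1 Sunday, common
2072: Jan 1 Friday, leap
2072 matches on both conditions.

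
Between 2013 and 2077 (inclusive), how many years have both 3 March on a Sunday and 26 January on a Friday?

Check each year's weekday for 3 March and 26 January:
  2013: Sun/Sat  2014: Mon/Sun  2015: Tue/Mon  2016: Thu/Tue  2017: Fri/Thu  2018: Sat/Fri  2019: Sun/Sat  2020: Tue/Sun  2021: Wed/Tue  2022: Thu/Wed  2023: Fri/Thu  2024: Sun/Fri ✓  2025: Mon/Sun  2026: Tue/Mon  …(37 more)…  2064: Mon/Sat  2065: Tue/Mon  2066: Wed/Tue  2067: Thu/Wed  2068: Sat/Thu  2069: Sun/Sat  2070: Mon/Sun  2071: Tue/Mon  2072: Thu/Tue  2073: Fri/Thu  2074: Sat/Fri  2075: Sun/Sat  2076: Tue/Sun  2077: Wed/Tue
Both conditions hold in: 2024, 2052 — 2.

2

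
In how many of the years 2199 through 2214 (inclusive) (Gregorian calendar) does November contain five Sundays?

November has 30 days; it has five Sundays when Sunday falls among the first (month-length − 28) days — i.e. when November 1 is one of Sunday/Saturday.
November 1 by year: 2199:Fri 2200:Sat✓ 2201:Sun✓ 2202:Mon 2203:Tue 2204:Thu 2205:Fri 2206:Sat✓ 2207:Sun✓ 2208:Tue 2209:Wed 2210:Thu 2211:Fri 2212:Sun✓ 2213:Mon 2214:Tue
Years with five Sundays: 2200, 2201, 2206, 2207, 2212 → 5.

5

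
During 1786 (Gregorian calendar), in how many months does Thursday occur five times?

4

A month of length L has five Thursdays iff its first Thursday is on day ≤ L−28 (so day 1–3 in a 31-day month, 1–2 in a 30-day month, day 1 in a leap February).
Checking each month of 1786: Jan starts Sun (31d); Feb starts Wed (28d); Mar starts Wed (31d) ✓; Apr starts Sat (30d); May starts Mon (31d); Jun starts Thu (30d) ✓; Jul starts Sat (31d); Aug starts Tue (31d) ✓; Sep starts Fri (30d); Oct starts Sun (31d); Nov starts Wed (30d) ✓; Dec starts Fri (31d).
Five-Thursday months: March, June, August, November → 4.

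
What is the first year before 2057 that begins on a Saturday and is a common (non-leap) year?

2050

Jan 1 advances by 2 weekdays after a leap year and by 1 after a common year.
2057: Jan 1 is Monday.
2056: Saturday (leap)
2055: Friday
2054: Thursday
2053: Wednesday
2052: Monday (leap)
2051: Sunday
2050: Saturday
2050 begins on a Saturday and is a common year.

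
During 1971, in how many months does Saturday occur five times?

A month of length L has five Saturdays iff its first Saturday is on day ≤ L−28 (so day 1–3 in a 31-day month, 1–2 in a 30-day month, day 1 in a leap February).
Checking each month of 1971: Jan starts Fri (31d) ✓; Feb starts Mon (28d); Mar starts Mon (31d); Apr starts Thu (30d); May starts Sat (31d) ✓; Jun starts Tue (30d); Jul starts Thu (31d) ✓; Aug starts Sun (31d); Sep starts Wed (30d); Oct starts Fri (31d) ✓; Nov starts Mon (30d); Dec starts Wed (31d).
Five-Saturday months: January, May, July, October → 4.

4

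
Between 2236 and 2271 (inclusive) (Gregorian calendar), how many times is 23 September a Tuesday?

Track 23 September's weekday year by year (advancing +1, or +2 across a Feb 29):
  2236: Fri  2237: Sat (+1)  2238: Sun (+1)  2239: Mon (+1)  2240: Wed (+2)
  2241: Thu (+1)  2242: Fri (+1)  2243: Sat (+1)  2244: Mon (+2)  2245: Tue (+1) ✓
  2246: Wed (+1)  2247: Thu (+1)  2248: Sat (+2)  2249: Sun (+1)  … (8 more years) …
  2258: Thu (+1)  2259: Fri (+1)  2260: Sun (+2)  2261: Mon (+1)  2262: Tue (+1) ✓
  2263: Wed (+1)  2264: Fri (+2)  2265: Sat (+1)  2266: Sun (+1)  2267: Mon (+1)
  2268: Wed (+2)  2269: Thu (+1)  2270: Fri (+1)  2271: Sat (+1)
Tuesday years: 2245, 2251, 2256, 2262 — 4 in total.

4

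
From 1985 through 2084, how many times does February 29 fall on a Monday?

Leap years in 1985–2084: 25 of them.
Feb 29 weekday advances by 5 (mod 7) from one leap year to the next four years later (or differs when a century non-leap intervenes).
Leap-day weekdays: 1988:Mon✓ 1992:Sat 1996:Thu 2000:Tue 2004:Sun 2008:Fri 2012:Wed 2016:Mon✓ 2020:Sat 2024:Thu 2028:Tue 2032:Sun 2036:Fri 2040:Wed 2044:Mon✓ 2048:Sat 2052:Thu 2056:Tue 2060:Sun 2064:Fri 2068:Wed 2072:Mon✓ 2076:Sat 2080:Thu 2084:Tue
Monday: 1988, 2016, 2044, 2072 → 4.

4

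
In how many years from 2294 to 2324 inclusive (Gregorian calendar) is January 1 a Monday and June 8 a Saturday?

1

Check each year's weekday for January 1 and June 8:
  2294: Mon/Fri  2295: Tue/Sat  2296: Wed/Mon  2297: Fri/Tue  2298: Sat/Wed  2299: Sun/Thu  2300: Mon/Fri  2301: Tue/Sat  2302: Wed/Sun  2303: Thu/Mon  2304: Fri/Wed  2305: Sun/Thu  2306: Mon/Fri  2307: Tue/Sat  …(3 more)…  2311: Sun/Thu  2312: Mon/Sat ✓  2313: Wed/Sun  2314: Thu/Mon  2315: Fri/Tue  2316: Sat/Thu  2317: Mon/Fri  2318: Tue/Sat  2319: Wed/Sun  2320: Thu/Tue  2321: Sat/Wed  2322: Sun/Thu  2323: Mon/Fri  2324: Tue/Sun
Both conditions hold in: 2312 — 1.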